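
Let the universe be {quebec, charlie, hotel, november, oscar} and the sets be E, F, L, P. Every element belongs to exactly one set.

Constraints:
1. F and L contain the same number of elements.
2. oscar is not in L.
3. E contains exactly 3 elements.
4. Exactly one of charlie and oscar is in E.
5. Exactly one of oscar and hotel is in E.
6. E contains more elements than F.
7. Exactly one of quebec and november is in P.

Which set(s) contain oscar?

oscar: P

From (2): oscar ∉ L.
Suppose oscar ∈ E: no assignment then satisfies all the clues, so oscar ∉ E.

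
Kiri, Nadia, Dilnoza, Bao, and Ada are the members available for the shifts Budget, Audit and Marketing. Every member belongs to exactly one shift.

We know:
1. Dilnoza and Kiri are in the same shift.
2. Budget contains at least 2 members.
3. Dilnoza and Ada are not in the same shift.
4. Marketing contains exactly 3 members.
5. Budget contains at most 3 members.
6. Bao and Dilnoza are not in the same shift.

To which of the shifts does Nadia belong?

Nadia: Marketing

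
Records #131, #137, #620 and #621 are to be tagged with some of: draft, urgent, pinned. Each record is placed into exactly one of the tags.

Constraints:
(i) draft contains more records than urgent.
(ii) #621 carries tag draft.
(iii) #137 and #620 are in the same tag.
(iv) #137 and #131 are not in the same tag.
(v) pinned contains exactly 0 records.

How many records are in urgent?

1

From (ii): #621 ∈ draft.
(v): pinned already has 0, so the rest are out.
Suppose #131 ∈ draft: no assignment then satisfies all the clues, so #131 ∉ draft.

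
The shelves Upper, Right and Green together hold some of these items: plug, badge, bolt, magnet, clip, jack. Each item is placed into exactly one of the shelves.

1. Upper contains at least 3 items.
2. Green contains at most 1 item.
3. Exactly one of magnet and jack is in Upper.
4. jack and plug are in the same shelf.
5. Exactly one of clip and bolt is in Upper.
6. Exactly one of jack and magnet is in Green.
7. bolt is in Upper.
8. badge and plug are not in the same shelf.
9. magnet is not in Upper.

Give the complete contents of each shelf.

Upper = {bolt, jack, plug}; Right = {badge, clip}; Green = {magnet}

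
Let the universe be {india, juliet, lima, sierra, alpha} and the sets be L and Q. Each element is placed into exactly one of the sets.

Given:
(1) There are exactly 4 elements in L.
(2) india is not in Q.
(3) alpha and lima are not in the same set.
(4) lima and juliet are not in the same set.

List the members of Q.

From (2): india ∉ Q.
Only one set left: india ∈ L.
Suppose juliet ∈ Q: no assignment then satisfies all the clues, so juliet ∉ Q.

Q = {lima}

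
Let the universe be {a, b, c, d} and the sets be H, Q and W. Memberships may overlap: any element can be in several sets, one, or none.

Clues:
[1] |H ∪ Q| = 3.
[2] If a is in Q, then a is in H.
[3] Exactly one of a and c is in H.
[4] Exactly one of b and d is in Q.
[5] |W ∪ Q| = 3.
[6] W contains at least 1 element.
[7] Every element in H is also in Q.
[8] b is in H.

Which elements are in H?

H = {a, b}

From (8): b ∈ H.
(7) with b ∈ H: b ∈ Q.
(4) (exactly one): d ∉ Q.
(7) contrapositive: d ∉ H.
Suppose a ∉ H: no assignment then satisfies all the clues, so a ∈ H.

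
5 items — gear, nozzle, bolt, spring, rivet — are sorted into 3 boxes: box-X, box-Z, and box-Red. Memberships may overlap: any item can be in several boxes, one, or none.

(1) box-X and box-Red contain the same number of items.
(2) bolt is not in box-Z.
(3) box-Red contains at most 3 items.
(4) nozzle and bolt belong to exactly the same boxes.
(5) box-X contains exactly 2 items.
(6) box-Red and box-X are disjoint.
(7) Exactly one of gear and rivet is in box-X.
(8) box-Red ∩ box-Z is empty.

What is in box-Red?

box-Red = {bolt, nozzle}

From (2): bolt ∉ box-Z.
(4): nozzle matches bolt: nozzle ∉ box-Z.
Suppose gear ∈ box-Red: no assignment then satisfies all the clues, so gear ∉ box-Red.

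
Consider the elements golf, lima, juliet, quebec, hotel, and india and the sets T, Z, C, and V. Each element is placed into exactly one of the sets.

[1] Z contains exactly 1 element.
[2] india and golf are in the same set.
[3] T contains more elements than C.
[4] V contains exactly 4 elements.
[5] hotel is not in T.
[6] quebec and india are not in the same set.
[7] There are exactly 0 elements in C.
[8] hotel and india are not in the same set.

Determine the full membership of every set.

T = {quebec}; Z = {hotel}; C = {}; V = {golf, india, juliet, lima}

From (5): hotel ∉ T.
(7): C already has 0, so the rest are out.
Suppose golf ∈ T: no assignment then satisfies all the clues, so golf ∉ T.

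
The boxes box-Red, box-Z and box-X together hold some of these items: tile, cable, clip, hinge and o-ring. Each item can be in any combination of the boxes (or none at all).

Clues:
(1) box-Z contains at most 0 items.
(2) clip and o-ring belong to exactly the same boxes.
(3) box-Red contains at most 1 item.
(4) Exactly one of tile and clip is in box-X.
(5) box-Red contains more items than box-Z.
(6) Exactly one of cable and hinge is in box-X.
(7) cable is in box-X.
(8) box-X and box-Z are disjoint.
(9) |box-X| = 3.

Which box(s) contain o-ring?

o-ring: box-X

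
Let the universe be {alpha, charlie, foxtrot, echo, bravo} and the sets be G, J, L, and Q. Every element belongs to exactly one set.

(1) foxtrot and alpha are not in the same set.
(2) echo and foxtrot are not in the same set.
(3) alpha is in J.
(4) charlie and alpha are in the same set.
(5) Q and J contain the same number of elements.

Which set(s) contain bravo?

bravo: Q

From (3): alpha ∈ J.
(1): foxtrot ∉ J.
(4): charlie matches alpha: charlie ∉ G.
(4): charlie matches alpha: charlie ∈ J.
Suppose bravo ∈ G: no assignment then satisfies all the clues, so bravo ∉ G.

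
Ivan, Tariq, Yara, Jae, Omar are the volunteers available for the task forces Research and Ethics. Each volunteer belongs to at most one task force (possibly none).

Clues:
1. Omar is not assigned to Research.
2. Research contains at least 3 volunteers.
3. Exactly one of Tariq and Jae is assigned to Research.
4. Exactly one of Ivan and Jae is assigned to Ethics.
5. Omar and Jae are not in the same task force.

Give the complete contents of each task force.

Research = {Ivan, Tariq, Yara}; Ethics = {Jae}

From (1): Omar ∉ Research.
Suppose Ivan ∉ Research: no assignment then satisfies all the clues, so Ivan ∈ Research.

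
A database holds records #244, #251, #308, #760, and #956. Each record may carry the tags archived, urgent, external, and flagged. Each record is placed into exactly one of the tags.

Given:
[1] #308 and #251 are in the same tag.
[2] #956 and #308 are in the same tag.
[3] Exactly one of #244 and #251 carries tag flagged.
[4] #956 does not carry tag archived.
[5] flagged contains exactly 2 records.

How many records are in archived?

0

From (4): #956 ∉ archived.
(2): #308 matches #956: #308 ∉ archived.
(1): #251 matches #308: #251 ∉ archived.
Suppose #244 ∈ archived: no assignment then satisfies all the clues, so #244 ∉ archived.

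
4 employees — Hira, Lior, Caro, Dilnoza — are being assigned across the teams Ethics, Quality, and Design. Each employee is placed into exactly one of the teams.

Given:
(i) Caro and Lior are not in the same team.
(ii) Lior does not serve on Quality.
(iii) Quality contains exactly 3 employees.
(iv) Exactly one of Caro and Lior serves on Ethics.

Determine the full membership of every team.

From (ii): Lior ∉ Quality.
(iii): only 3 candidates remain for Quality, so all are in.
(iv) (exactly one): Lior ∈ Ethics.

Ethics = {Lior}; Quality = {Caro, Dilnoza, Hira}; Design = {}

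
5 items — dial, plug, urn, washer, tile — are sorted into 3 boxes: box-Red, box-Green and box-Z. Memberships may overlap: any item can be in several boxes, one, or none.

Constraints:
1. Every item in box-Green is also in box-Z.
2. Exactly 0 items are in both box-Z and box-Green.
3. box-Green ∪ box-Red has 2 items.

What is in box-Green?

box-Green = {}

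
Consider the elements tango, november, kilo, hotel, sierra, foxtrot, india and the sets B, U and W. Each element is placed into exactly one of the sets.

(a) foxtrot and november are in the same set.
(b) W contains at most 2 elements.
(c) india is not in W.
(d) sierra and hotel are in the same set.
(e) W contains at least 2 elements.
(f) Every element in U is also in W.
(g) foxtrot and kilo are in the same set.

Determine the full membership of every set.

B = {foxtrot, india, kilo, november, tango}; U = {}; W = {hotel, sierra}

From (c): india ∉ W.
(f) contrapositive: india ∉ U.
Only one set left: india ∈ B.
Suppose tango ∉ B: no assignment then satisfies all the clues, so tango ∈ B.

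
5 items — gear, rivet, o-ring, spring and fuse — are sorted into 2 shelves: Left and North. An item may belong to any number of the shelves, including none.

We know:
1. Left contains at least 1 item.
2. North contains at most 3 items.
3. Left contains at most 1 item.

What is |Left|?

1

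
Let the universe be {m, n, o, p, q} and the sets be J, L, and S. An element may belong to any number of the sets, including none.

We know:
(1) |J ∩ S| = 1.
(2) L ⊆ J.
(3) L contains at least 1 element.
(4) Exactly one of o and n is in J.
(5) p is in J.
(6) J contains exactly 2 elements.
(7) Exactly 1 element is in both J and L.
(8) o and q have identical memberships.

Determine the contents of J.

From (5): p ∈ J.
Suppose m ∈ J: no assignment then satisfies all the clues, so m ∉ J.

J = {n, p}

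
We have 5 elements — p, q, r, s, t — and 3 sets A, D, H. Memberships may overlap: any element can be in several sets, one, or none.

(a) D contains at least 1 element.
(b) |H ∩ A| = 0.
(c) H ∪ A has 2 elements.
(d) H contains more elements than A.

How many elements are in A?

0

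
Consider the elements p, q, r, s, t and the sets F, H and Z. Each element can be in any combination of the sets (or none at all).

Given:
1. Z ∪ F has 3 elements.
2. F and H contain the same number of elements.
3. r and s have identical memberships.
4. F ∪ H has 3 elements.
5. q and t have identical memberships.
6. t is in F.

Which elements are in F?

F = {p, q, t}

From (6): t ∈ F.
(5): q matches t: q ∈ F.
Suppose p ∉ F: no assignment then satisfies all the clues, so p ∈ F.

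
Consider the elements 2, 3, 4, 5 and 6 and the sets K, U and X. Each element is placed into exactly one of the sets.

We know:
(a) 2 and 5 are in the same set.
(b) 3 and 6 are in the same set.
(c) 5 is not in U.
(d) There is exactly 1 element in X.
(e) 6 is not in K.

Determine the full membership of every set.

From (c): 5 ∉ U.
From (e): 6 ∉ K.
(a): 2 matches 5: 2 ∉ U.
(b): 3 matches 6: 3 ∉ K.
Suppose 2 ∉ K: no assignment then satisfies all the clues, so 2 ∈ K.

K = {2, 5}; U = {3, 6}; X = {4}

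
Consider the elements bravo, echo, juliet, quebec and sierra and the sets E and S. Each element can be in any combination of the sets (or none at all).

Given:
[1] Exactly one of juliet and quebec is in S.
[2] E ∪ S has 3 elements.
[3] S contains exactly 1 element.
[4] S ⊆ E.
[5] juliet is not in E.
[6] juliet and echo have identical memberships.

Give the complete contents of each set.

E = {bravo, quebec, sierra}; S = {quebec}

From (5): juliet ∉ E.
(4) contrapositive: juliet ∉ S.
(6): echo matches juliet: echo ∉ E.
(6): echo matches juliet: echo ∉ S.
(1) (exactly one): quebec ∈ S.
(3): S already has 1, so the rest are out.
(4) with quebec ∈ S: quebec ∈ E.
Suppose bravo ∉ E: no assignment then satisfies all the clues, so bravo ∈ E.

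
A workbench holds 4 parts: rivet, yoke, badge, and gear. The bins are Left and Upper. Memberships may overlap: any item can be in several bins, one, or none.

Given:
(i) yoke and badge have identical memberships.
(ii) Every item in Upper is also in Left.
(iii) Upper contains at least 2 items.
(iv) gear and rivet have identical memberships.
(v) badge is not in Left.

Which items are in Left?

Left = {gear, rivet}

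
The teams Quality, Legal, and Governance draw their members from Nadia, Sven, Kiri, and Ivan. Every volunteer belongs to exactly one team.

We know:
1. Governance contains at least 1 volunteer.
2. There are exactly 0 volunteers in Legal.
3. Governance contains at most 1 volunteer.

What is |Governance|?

1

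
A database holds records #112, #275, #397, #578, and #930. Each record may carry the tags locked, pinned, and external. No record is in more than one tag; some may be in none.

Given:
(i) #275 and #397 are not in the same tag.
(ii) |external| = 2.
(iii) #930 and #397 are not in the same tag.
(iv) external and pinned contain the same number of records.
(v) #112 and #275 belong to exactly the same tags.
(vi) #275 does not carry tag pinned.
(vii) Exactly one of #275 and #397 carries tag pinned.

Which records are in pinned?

pinned = {#397, #578}

From (vi): #275 ∉ pinned.
(v): #112 matches #275: #112 ∉ pinned.
(vii) (exactly one): #397 ∈ pinned.
(iii): #930 ∉ pinned.
Suppose #578 ∉ pinned: no assignment then satisfies all the clues, so #578 ∈ pinned.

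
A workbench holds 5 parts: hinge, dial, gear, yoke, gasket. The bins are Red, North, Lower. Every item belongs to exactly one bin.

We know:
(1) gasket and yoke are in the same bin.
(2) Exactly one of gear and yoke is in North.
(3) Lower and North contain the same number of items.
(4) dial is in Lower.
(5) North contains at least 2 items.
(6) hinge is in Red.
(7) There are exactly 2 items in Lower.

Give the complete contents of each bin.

Red = {hinge}; North = {gasket, yoke}; Lower = {dial, gear}

From (4): dial ∈ Lower.
From (6): hinge ∈ Red.
Suppose gear ∈ Red: no assignment then satisfies all the clues, so gear ∉ Red.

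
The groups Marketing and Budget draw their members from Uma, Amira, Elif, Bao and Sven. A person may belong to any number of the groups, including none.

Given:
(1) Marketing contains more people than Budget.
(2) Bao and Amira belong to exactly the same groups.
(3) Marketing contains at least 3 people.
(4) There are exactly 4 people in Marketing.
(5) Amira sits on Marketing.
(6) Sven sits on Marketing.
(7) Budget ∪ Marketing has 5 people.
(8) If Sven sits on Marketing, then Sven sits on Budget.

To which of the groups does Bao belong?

From (5): Amira ∈ Marketing.
From (6): Sven ∈ Marketing.
(2): Bao matches Amira: Bao ∈ Marketing.
(8): Sven ∈ Budget.
Suppose Bao ∈ Budget: no assignment then satisfies all the clues, so Bao ∉ Budget.

Bao: Marketing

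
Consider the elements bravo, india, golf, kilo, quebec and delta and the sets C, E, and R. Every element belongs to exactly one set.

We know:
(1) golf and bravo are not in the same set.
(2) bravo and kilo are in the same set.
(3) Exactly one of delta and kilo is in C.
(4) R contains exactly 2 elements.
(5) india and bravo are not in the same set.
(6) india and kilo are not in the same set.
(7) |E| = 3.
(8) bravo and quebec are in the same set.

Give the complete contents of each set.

C = {delta}; E = {bravo, kilo, quebec}; R = {golf, india}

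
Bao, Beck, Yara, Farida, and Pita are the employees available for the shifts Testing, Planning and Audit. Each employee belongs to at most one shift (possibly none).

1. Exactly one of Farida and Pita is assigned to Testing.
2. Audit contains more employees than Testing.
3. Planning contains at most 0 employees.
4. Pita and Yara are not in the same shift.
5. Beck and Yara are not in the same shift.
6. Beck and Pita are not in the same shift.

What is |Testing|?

1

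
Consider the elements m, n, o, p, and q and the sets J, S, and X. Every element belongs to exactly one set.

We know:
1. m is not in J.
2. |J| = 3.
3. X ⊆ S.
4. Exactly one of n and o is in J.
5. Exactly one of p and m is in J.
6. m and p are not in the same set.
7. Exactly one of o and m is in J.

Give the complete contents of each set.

J = {o, p, q}; S = {m, n}; X = {}

From (1): m ∉ J.
(5) (exactly one): p ∈ J.
(7) (exactly one): o ∈ J.
(4) (exactly one): n ∉ J.
(2): only 3 candidates remain for J, so all are in.
Suppose m ∉ S: no assignment then satisfies all the clues, so m ∈ S.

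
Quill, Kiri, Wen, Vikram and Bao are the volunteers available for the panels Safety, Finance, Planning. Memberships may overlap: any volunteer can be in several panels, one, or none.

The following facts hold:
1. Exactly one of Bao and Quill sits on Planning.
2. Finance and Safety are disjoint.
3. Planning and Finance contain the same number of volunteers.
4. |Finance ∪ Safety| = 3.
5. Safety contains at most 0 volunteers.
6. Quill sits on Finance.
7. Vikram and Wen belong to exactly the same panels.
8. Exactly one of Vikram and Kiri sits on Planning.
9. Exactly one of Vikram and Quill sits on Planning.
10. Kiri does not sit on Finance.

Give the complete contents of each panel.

Safety = {}; Finance = {Quill, Vikram, Wen}; Planning = {Bao, Vikram, Wen}

From (6): Quill ∈ Finance.
From (10): Kiri ∉ Finance.
(2) (disjoint): Quill ∉ Safety.
(5): Safety already has 0, so the rest are out.
Suppose Quill ∈ Planning: no assignment then satisfies all the clues, so Quill ∉ Planning.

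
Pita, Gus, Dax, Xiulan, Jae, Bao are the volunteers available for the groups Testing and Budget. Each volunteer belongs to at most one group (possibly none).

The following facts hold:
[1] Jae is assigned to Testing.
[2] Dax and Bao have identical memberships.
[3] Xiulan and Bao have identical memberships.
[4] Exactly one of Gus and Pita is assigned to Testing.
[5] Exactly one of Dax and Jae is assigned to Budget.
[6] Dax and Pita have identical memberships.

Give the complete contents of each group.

Testing = {Gus, Jae}; Budget = {Bao, Dax, Pita, Xiulan}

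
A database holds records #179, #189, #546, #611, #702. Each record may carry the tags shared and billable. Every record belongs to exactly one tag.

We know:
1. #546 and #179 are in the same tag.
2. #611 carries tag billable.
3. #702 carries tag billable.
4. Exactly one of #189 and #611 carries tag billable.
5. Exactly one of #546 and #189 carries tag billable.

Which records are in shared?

shared = {#189}

From (2): #611 ∈ billable.
From (3): #702 ∈ billable.
(4) (exactly one): #189 ∉ billable.
(5) (exactly one): #546 ∈ billable.
Only one tag left: #189 ∈ shared.
(1): #179 matches #546: #179 ∉ shared.
(1): #179 matches #546: #179 ∈ billable.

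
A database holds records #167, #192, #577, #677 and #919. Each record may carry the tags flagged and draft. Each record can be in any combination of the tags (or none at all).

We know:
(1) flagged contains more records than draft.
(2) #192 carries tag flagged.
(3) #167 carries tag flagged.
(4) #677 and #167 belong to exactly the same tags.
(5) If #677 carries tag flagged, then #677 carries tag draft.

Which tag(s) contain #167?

From (2): #192 ∈ flagged.
From (3): #167 ∈ flagged.
(4): #677 matches #167: #677 ∈ flagged.
(5): #677 ∈ draft.
(4): #167 matches #677: #167 ∈ draft.

#167: draft, flagged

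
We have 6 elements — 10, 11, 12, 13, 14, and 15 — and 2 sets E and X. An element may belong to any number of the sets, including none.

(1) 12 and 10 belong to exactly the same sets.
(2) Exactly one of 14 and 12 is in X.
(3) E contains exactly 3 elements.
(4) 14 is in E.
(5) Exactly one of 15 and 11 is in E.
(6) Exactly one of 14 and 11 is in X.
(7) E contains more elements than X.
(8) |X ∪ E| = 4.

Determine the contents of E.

From (4): 14 ∈ E.
Suppose 10 ∈ E: no assignment then satisfies all the clues, so 10 ∉ E.

E = {11, 13, 14}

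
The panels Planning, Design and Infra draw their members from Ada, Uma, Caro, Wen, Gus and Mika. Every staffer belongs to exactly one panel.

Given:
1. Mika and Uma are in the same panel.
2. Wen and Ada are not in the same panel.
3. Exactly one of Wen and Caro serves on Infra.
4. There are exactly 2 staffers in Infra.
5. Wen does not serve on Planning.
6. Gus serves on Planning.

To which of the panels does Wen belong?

From (5): Wen ∉ Planning.
From (6): Gus ∈ Planning.
Suppose Wen ∉ Design: no assignment then satisfies all the clues, so Wen ∈ Design.

Wen: Design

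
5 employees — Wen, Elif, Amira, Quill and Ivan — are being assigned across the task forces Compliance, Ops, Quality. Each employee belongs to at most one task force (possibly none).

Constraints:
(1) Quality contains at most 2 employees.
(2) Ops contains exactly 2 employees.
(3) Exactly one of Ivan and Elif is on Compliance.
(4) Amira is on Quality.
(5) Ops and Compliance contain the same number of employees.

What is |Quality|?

1

From (4): Amira ∈ Quality.
Suppose Wen ∈ Quality: no assignment then satisfies all the clues, so Wen ∉ Quality.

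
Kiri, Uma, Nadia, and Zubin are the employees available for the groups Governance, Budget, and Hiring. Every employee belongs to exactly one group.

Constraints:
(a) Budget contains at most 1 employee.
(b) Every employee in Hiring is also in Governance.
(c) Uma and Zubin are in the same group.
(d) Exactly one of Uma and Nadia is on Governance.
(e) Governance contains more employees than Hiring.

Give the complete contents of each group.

Governance = {Kiri, Uma, Zubin}; Budget = {Nadia}; Hiring = {}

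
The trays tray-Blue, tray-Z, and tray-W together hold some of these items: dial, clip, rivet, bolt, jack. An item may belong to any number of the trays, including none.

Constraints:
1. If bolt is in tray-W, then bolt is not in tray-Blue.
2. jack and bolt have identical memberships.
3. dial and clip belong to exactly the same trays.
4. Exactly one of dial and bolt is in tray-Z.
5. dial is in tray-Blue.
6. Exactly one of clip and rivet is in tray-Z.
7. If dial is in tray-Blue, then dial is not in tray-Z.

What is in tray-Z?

tray-Z = {bolt, jack, rivet}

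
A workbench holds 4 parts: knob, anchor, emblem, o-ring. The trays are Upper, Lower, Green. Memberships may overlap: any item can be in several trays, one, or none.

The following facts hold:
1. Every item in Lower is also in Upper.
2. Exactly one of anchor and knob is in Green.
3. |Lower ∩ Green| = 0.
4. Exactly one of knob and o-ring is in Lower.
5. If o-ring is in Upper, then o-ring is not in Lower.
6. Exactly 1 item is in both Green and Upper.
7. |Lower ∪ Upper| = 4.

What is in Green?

Green = {anchor}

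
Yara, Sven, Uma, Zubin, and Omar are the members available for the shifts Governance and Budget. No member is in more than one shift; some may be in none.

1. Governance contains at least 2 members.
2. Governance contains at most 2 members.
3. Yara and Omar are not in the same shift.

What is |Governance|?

2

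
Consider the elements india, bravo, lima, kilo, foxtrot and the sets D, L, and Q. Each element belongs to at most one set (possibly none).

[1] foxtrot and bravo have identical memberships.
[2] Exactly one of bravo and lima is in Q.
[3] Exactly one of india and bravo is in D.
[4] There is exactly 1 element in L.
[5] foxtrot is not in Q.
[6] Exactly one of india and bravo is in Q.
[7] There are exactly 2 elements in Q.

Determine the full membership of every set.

From (5): foxtrot ∉ Q.
(1): bravo matches foxtrot: bravo ∉ Q.
(2) (exactly one): lima ∈ Q.
(6) (exactly one): india ∈ Q.
(7): Q already has 2, so the rest are out.
(3) (exactly one): bravo ∈ D.
(1): foxtrot matches bravo: foxtrot ∈ D.
(4): only 1 candidates remain for L, so all are in.

D = {bravo, foxtrot}; L = {kilo}; Q = {india, lima}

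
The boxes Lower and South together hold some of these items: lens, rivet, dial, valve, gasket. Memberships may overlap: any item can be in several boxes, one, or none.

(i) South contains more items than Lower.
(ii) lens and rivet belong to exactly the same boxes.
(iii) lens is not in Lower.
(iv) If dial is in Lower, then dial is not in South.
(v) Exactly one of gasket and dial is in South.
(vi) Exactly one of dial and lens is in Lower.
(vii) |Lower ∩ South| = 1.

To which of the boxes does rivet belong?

From (iii): lens ∉ Lower.
(ii): rivet matches lens: rivet ∉ Lower.
(vi) (exactly one): dial ∈ Lower.
(iv): dial ∉ South.
(v) (exactly one): gasket ∈ South.
Suppose rivet ∉ South: no assignment then satisfies all the clues, so rivet ∈ South.

rivet: South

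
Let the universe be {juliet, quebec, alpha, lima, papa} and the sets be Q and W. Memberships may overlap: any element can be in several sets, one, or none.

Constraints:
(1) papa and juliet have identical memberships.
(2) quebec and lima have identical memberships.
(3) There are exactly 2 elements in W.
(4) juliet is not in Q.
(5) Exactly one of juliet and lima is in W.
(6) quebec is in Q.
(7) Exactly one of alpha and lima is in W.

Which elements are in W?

W = {lima, quebec}

From (4): juliet ∉ Q.
From (6): quebec ∈ Q.
(1): papa matches juliet: papa ∉ Q.
(2): lima matches quebec: lima ∈ Q.
Suppose juliet ∈ W: no assignment then satisfies all the clues, so juliet ∉ W.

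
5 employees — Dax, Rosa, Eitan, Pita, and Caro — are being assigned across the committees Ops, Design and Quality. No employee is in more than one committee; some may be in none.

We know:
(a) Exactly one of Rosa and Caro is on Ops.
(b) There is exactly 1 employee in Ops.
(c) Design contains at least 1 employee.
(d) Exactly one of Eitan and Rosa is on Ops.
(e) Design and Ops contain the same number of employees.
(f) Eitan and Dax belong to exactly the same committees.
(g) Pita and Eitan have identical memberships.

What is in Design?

Design = {Caro}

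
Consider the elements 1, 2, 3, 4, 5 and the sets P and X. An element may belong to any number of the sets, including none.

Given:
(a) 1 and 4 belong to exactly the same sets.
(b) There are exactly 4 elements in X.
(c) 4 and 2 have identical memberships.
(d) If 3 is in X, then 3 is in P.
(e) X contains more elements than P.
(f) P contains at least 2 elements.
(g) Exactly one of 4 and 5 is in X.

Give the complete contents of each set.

P = {3, 5}; X = {1, 2, 3, 4}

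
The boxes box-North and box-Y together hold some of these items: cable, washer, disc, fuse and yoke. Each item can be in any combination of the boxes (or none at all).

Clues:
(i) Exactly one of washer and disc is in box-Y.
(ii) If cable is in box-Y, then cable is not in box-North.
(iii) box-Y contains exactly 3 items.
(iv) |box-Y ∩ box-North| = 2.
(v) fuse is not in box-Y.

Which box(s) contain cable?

From (v): fuse ∉ box-Y.
Suppose cable ∈ box-North: no assignment then satisfies all the clues, so cable ∉ box-North.

cable: box-Y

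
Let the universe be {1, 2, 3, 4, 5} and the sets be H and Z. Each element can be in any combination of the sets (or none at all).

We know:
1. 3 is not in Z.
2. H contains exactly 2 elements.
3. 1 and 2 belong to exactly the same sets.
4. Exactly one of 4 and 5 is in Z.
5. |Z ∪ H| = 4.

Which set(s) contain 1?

1: Z

From (1): 3 ∉ Z.
Suppose 1 ∈ H: no assignment then satisfies all the clues, so 1 ∉ H.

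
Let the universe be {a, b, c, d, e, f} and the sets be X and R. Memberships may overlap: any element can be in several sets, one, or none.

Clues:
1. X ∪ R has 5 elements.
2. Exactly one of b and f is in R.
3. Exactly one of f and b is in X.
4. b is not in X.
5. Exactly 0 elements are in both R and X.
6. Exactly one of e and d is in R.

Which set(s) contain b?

From (4): b ∉ X.
(3) (exactly one): f ∈ X.
Suppose b ∉ R: no assignment then satisfies all the clues, so b ∈ R.

b: R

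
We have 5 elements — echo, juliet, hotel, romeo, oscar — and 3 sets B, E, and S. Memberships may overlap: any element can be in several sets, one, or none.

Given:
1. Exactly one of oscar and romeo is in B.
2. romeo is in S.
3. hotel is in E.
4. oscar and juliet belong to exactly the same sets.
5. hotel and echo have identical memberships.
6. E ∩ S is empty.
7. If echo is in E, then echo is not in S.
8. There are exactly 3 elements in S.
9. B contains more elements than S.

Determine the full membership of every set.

B = {echo, hotel, juliet, oscar}; E = {echo, hotel}; S = {juliet, oscar, romeo}

From (2): romeo ∈ S.
From (3): hotel ∈ E.
(5): echo matches hotel: echo ∈ E.
(6) (disjoint): echo ∉ S.
(6) (disjoint): hotel ∉ S.
(6) (disjoint): romeo ∉ E.
(8): only 3 candidates remain for S, so all are in.
(6) (disjoint): juliet ∉ E.
(6) (disjoint): oscar ∉ E.
Suppose echo ∉ B: no assignment then satisfies all the clues, so echo ∈ B.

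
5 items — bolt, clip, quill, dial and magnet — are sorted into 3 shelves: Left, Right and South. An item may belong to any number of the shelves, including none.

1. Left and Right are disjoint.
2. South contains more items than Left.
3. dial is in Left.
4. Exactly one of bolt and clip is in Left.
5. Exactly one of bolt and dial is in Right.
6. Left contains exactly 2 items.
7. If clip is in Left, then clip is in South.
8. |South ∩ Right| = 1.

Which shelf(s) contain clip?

clip: Left, South

From (3): dial ∈ Left.
(1) (disjoint): dial ∉ Right.
(5) (exactly one): bolt ∈ Right.
(1) (disjoint): bolt ∉ Left.
(4) (exactly one): clip ∈ Left.
(6): Left already has 2, so the rest are out.
(7): clip ∈ South.
(1) (disjoint): clip ∉ Right.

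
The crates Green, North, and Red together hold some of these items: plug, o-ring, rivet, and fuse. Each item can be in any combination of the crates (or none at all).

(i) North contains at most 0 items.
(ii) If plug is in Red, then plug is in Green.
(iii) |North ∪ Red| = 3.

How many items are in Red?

3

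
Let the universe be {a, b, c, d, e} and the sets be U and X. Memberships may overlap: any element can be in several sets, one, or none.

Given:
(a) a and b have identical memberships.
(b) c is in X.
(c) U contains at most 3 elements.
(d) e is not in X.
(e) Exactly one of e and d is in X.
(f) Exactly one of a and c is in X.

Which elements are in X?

From (b): c ∈ X.
From (d): e ∉ X.
(e) (exactly one): d ∈ X.
(f) (exactly one): a ∉ X.
(a): b matches a: b ∉ X.

X = {c, d}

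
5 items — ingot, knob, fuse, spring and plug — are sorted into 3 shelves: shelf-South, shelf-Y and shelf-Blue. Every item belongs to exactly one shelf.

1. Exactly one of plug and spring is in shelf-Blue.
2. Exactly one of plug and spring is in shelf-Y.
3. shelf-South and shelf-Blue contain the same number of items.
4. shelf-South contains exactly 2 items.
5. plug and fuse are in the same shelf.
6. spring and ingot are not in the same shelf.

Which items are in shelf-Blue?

shelf-Blue = {fuse, plug}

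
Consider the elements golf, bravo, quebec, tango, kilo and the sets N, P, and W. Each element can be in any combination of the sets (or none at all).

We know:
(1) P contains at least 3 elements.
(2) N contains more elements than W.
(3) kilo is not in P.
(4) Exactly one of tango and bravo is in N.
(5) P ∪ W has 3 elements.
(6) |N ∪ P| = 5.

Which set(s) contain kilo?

kilo: N

From (3): kilo ∉ P.
Suppose kilo ∉ N: no assignment then satisfies all the clues, so kilo ∈ N.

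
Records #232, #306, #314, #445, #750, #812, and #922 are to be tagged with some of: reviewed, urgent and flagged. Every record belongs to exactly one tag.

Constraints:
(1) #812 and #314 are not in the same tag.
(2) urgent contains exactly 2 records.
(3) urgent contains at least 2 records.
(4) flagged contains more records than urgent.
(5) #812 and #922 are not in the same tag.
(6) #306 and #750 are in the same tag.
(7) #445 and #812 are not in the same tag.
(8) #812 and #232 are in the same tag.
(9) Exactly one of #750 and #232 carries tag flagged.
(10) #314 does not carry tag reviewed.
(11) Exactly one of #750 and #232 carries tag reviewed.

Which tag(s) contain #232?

#232: reviewed

From (10): #314 ∉ reviewed.
Suppose #232 ∉ reviewed: no assignment then satisfies all the clues, so #232 ∈ reviewed.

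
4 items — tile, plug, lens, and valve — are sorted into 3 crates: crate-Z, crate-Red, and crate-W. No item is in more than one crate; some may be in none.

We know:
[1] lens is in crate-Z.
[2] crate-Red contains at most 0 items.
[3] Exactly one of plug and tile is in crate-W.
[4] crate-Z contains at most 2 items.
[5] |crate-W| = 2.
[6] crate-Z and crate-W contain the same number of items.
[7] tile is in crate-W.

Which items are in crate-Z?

From (1): lens ∈ crate-Z.
From (7): tile ∈ crate-W.
(2): crate-Red already has 0, so the rest are out.
(3) (exactly one): plug ∉ crate-W.
(5): only 2 candidates remain for crate-W, so all are in.
Suppose plug ∉ crate-Z: no assignment then satisfies all the clues, so plug ∈ crate-Z.

crate-Z = {lens, plug}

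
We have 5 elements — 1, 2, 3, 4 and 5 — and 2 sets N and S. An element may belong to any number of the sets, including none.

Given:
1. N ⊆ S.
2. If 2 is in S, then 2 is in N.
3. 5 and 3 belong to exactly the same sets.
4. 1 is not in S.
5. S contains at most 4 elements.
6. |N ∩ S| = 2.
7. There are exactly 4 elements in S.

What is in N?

N = {2, 4}

From (4): 1 ∉ S.
(1) contrapositive: 1 ∉ N.
(7): only 4 candidates remain for S, so all are in.
(2): 2 ∈ N.
Suppose 3 ∈ N: no assignment then satisfies all the clues, so 3 ∉ N.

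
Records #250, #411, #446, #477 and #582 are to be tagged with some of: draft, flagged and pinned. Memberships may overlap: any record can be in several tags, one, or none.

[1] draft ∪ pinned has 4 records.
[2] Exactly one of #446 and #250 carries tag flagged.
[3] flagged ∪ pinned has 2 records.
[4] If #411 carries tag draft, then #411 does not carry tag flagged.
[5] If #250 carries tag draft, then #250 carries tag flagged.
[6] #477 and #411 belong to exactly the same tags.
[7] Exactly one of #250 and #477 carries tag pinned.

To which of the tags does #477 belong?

#477: draft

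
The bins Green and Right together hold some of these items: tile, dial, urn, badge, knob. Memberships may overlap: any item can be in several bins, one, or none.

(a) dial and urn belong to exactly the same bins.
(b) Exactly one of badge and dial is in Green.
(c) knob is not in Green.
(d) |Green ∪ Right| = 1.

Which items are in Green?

Green = {badge}

From (c): knob ∉ Green.
Suppose tile ∈ Green: no assignment then satisfies all the clues, so tile ∉ Green.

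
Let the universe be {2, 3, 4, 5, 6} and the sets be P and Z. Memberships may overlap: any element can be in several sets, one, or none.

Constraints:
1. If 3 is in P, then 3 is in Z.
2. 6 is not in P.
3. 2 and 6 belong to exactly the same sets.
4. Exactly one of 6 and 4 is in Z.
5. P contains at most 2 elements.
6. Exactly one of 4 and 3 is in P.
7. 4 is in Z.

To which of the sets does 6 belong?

6: none

From (2): 6 ∉ P.
From (7): 4 ∈ Z.
(3): 2 matches 6: 2 ∉ P.
(4) (exactly one): 6 ∉ Z.
(3): 2 matches 6: 2 ∉ Z.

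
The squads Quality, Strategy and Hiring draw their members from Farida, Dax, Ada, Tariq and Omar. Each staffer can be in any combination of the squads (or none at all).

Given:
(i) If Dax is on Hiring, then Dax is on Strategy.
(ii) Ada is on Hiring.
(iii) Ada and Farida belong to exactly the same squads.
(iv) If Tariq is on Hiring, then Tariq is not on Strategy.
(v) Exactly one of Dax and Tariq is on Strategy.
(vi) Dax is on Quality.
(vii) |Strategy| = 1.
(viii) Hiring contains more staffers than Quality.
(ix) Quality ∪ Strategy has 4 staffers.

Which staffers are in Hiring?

Hiring = {Ada, Dax, Farida, Omar, Tariq}

From (ii): Ada ∈ Hiring.
From (vi): Dax ∈ Quality.
(iii): Farida matches Ada: Farida ∈ Hiring.
Suppose Dax ∉ Hiring: no assignment then satisfies all the clues, so Dax ∈ Hiring.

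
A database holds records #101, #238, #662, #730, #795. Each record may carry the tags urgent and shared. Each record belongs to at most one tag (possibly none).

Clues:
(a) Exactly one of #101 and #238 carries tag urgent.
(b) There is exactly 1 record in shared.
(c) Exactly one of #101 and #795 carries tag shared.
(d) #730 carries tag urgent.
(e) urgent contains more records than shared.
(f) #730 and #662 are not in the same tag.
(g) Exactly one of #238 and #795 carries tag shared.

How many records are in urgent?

2

From (d): #730 ∈ urgent.
(f): #662 ∉ urgent.
Suppose #101 ∈ shared: no assignment then satisfies all the clues, so #101 ∉ shared.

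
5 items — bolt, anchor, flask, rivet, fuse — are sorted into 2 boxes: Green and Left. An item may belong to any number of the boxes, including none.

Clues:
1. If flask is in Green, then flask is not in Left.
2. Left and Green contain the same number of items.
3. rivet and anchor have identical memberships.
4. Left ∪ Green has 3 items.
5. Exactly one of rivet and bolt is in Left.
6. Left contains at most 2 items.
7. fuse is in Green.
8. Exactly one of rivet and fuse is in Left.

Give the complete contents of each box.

Green = {flask, fuse}; Left = {bolt, fuse}

From (7): fuse ∈ Green.
Suppose bolt ∈ Green: no assignment then satisfies all the clues, so bolt ∉ Green.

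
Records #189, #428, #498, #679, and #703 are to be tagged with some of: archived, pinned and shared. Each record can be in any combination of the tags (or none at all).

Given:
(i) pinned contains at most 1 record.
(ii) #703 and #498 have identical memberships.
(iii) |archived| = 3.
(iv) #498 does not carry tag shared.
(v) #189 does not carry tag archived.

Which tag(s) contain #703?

From (iv): #498 ∉ shared.
From (v): #189 ∉ archived.
(ii): #703 matches #498: #703 ∉ shared.
Suppose #703 ∉ archived: no assignment then satisfies all the clues, so #703 ∈ archived.

#703: archived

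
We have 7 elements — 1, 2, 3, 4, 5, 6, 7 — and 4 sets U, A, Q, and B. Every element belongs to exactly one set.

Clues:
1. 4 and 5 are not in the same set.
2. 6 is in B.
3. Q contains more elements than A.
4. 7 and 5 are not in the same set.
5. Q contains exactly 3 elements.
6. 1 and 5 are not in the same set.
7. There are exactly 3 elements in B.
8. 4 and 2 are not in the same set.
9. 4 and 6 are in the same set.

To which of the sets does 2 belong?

2: Q

From (2): 6 ∈ B.
(9): 4 matches 6: 4 ∉ U.
(9): 4 matches 6: 4 ∉ A.
(9): 4 matches 6: 4 ∉ Q.
(9): 4 matches 6: 4 ∈ B.
(1): 5 ∉ B.
(8): 2 ∉ B.
Suppose 2 ∈ U: no assignment then satisfies all the clues, so 2 ∉ U.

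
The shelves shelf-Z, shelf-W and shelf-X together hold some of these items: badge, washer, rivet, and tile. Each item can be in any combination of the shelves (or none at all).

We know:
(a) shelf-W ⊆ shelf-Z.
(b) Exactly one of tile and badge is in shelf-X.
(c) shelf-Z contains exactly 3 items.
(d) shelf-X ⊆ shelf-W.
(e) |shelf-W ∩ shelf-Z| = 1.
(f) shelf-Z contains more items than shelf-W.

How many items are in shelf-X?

1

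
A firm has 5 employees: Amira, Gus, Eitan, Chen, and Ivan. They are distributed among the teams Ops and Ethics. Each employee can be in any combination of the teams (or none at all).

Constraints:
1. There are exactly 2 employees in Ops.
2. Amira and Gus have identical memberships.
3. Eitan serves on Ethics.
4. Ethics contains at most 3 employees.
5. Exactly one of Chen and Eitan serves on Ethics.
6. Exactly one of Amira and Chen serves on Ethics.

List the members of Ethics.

Ethics = {Amira, Eitan, Gus}

From (3): Eitan ∈ Ethics.
(5) (exactly one): Chen ∉ Ethics.
(6) (exactly one): Amira ∈ Ethics.
(2): Gus matches Amira: Gus ∈ Ethics.
(4): Ethics already has 3, so the rest are out.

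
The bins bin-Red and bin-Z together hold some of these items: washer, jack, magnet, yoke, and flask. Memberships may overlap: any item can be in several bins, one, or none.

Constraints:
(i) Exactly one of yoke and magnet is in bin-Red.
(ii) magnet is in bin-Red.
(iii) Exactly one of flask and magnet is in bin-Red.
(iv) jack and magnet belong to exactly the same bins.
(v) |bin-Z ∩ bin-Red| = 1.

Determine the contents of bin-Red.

bin-Red = {jack, magnet, washer}

From (ii): magnet ∈ bin-Red.
(i) (exactly one): yoke ∉ bin-Red.
(iii) (exactly one): flask ∉ bin-Red.
(iv): jack matches magnet: jack ∈ bin-Red.
Suppose washer ∉ bin-Red: no assignment then satisfies all the clues, so washer ∈ bin-Red.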